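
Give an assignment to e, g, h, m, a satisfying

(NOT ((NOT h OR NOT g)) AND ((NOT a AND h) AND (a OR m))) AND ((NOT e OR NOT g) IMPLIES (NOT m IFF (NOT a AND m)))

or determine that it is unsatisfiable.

e = True, g = True, h = True, m = True, a = False

  NOT ((NOT h OR NOT g)) AND ((NOT a AND h) AND (a OR m)) = True
    NOT ((NOT h OR NOT g)) = True
      NOT h OR NOT g = False
        NOT h = False
        NOT g = False
    (NOT a AND h) AND (a OR m) = True
      NOT a AND h = True
        NOT a = True
      a OR m = True
  (NOT e OR NOT g) IMPLIES (NOT m IFF (NOT a AND m)) = True
    NOT e OR NOT g = False
      NOT e = False
      NOT g = False
    NOT m IFF (NOT a AND m) = False
      NOT m = False
      NOT a AND m = True
        NOT a = True
Both conjuncts True, so the formula holds.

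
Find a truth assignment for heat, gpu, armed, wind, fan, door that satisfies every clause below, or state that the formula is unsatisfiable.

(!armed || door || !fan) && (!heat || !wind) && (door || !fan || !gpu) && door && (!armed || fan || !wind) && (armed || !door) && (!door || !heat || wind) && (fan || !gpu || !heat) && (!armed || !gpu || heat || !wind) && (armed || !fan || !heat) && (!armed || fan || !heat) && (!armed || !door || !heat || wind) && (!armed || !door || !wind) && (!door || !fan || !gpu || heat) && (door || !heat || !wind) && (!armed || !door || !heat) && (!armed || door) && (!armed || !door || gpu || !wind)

heat = False, gpu = False, armed = True, wind = False, fan = True, door = True

Unit clause (door) forces door = True.
In (armed || !door) only armed is left, so armed = True.
In (!armed || !door || !wind) only !wind is left, so wind = False.
In (!armed || !door || !heat) only !heat is left, so heat = False.
Set gpu = False.
Set fan = True.
All clauses satisfied.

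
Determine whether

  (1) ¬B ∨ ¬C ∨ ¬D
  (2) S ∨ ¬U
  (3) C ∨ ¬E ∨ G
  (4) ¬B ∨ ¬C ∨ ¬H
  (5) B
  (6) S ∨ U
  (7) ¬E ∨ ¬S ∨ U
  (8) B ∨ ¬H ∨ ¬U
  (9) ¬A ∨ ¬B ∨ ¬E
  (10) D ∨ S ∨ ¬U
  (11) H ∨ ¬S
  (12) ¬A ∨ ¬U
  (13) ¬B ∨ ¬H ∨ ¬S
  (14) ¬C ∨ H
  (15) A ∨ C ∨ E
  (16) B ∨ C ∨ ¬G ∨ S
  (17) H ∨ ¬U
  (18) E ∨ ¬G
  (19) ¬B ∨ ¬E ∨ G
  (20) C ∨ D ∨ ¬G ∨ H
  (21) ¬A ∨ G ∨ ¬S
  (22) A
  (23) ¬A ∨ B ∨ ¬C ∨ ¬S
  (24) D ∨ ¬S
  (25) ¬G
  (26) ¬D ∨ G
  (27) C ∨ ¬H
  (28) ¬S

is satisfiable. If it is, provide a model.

Case S = True:
  Clause (¬S) is falsified — contradiction.
Case S = False:
  (S ∨ ¬U) forces U = False.
  Clause (S ∨ U) is falsified — contradiction.
Both cases fail, so the formula is unsatisfiable.

Unsatisfiable — no assignment works.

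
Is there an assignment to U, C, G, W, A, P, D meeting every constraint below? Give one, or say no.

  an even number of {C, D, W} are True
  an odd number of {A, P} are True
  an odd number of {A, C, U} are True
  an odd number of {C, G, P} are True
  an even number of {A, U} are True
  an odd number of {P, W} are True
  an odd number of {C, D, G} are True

U: False, C: True, G: True, W: False, A: False, P: True, D: True

{C, D, W}: 2 true → even ✓
{A, P}: 1 true → odd ✓
{A, C, U}: 1 true → odd ✓
{C, G, P}: 3 true → odd ✓
{A, U}: 0 true → even ✓
{P, W}: 1 true → odd ✓
{C, D, G}: 3 true → odd ✓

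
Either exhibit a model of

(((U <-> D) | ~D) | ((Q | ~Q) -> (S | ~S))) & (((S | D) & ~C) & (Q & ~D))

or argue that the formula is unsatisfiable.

U = False, S = True, C = False, D = False, Q = True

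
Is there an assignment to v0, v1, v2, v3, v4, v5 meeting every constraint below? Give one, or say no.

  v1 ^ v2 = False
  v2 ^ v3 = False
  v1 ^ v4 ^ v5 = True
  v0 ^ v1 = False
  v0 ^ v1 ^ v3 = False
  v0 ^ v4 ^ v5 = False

Adding constraints 3, 4, 6 mod 2: every variable appears an even number of times on the left, so the left side is 0.
But the right sides sum to 1 (mod 2). 0 ≠ 1 — the system is inconsistent.

Unsatisfiable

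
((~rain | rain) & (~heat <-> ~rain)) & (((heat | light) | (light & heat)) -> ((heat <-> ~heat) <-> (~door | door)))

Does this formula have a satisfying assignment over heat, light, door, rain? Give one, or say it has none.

heat=F, light=F, door=T, rain=F

  (~rain | rain) & (~heat <-> ~rain) = True
    ~rain | rain = True
      ~rain = True
    ~heat <-> ~rain = True
      ~heat = True
      ~rain = True
  ((heat | light) | (light & heat)) -> ((heat <-> ~heat) <-> (~door | door)) = True
    (heat | light) | (light & heat) = False
      heat | light = False
      light & heat = False
    (heat <-> ~heat) <-> (~door | door) = False
      heat <-> ~heat = False
        ~heat = True
      ~door | door = True
        ~door = False
Both conjuncts True, so the formula holds.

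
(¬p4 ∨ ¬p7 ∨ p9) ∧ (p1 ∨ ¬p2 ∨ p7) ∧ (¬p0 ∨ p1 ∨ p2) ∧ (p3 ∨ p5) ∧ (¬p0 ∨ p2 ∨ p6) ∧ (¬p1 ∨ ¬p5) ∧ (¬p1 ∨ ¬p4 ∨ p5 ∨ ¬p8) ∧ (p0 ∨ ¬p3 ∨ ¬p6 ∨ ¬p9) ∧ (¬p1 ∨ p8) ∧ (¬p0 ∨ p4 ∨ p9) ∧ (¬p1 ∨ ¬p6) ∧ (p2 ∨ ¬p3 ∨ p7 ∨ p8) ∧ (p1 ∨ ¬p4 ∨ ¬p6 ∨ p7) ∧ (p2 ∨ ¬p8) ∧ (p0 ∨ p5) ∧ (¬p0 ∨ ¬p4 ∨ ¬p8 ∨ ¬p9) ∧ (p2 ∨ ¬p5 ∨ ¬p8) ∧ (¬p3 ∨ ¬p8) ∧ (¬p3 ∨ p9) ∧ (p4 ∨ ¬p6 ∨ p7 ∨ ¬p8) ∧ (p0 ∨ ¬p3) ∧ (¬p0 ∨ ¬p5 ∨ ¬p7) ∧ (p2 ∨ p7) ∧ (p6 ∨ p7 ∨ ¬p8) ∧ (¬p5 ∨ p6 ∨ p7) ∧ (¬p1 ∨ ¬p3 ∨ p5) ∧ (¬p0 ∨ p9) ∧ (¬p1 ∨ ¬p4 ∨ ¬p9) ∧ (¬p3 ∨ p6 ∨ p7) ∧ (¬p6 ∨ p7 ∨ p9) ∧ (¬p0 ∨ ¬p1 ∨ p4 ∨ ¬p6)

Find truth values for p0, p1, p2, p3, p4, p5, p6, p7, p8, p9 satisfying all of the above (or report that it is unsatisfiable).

Set p0 = True.
  then (¬p0 ∨ p9) forces p9 = True.
Try p1 = True:
  (¬p1 ∨ ¬p5) forces p5 = False.
  (p3 ∨ p5) forces p3 = True.
  clause (¬p1 ∨ ¬p3 ∨ p5) is falsified — backtrack.
So p1 = False.
  then (¬p0 ∨ p1 ∨ p2) forces p2 = True.
  then (p1 ∨ ¬p2 ∨ p7) forces p7 = True.
  then (¬p0 ∨ ¬p5 ∨ ¬p7) forces p5 = False.
  then (p3 ∨ p5) forces p3 = True.
  then (¬p3 ∨ ¬p8) forces p8 = False.
Set p4 = True.
Set p6 = False.
All clauses satisfied.

p0 = True; p1 = False; p2 = True; p3 = True; p4 = True; p5 = False; p6 = False; p7 = True; p8 = False; p9 = True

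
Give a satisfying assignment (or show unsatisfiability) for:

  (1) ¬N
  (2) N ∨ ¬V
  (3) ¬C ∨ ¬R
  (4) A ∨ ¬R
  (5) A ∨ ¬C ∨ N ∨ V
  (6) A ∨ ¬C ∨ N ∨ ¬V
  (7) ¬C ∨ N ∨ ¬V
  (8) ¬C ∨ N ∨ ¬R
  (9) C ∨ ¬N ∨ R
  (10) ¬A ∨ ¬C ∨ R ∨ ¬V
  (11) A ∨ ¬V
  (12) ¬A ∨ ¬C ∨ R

R: False, C: False, V: False, A: False, N: False

Unit clause (¬N) forces N = False.
In (N ∨ ¬V) only ¬V is left, so V = False.
Set R = False.
Set C = False.
Set A = False.
All clauses satisfied.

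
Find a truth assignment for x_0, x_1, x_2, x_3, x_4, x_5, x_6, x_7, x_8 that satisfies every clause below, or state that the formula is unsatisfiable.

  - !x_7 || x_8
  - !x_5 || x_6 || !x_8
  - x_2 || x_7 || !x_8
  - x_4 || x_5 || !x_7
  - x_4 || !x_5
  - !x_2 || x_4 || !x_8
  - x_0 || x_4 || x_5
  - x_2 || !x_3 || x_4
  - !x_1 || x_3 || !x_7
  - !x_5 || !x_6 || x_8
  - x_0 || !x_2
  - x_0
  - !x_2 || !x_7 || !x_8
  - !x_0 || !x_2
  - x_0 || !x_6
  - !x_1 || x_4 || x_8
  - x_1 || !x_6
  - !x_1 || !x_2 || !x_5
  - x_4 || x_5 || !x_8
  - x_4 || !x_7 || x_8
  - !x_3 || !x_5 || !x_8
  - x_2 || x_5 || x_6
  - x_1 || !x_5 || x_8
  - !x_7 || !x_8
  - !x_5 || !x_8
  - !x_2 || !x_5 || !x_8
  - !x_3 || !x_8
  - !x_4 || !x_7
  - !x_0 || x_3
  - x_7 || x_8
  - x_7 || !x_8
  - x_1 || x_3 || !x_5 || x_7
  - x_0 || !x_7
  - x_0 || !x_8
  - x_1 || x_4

Case x_7 = True:
  (!x_7 || x_8) forces x_8 = True.
  Clause (!x_7 || !x_8) is falsified — contradiction.
Case x_7 = False:
  (x_0) forces x_0 = True.
  (!x_0 || !x_2) forces x_2 = False.
  (x_2 || x_7 || !x_8) forces x_8 = False.
  Clause (x_7 || x_8) is falsified — contradiction.
Both cases fail, so the formula is unsatisfiable.

No satisfying assignment exists.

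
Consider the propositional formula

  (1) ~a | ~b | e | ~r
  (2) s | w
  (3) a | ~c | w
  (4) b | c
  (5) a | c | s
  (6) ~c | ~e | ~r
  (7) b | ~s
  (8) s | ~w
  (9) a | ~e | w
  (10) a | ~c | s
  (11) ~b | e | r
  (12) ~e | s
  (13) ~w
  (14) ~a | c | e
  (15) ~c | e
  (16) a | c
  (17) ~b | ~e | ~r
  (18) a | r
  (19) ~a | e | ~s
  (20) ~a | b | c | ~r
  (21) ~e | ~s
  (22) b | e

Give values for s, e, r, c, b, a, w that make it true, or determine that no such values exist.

UNSATISFIABLE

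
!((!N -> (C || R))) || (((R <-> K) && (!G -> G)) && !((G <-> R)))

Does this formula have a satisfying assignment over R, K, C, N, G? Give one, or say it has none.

R=F, K=F, C=T, N=F, G=T

  !((!N -> (C || R))) || (((R <-> K) && (!G -> G)) && !((G <-> R))) = True
    !((!N -> (C || R))) = False
      !N -> (C || R) = True
        !N = True
        C || R = True
    ((R <-> K) && (!G -> G)) && !((G <-> R)) = True
      (R <-> K) && (!G -> G) = True
        R <-> K = True
        !G -> G = True
          !G = False
      !((G <-> R)) = True
        G <-> R = False
The formula evaluates to True.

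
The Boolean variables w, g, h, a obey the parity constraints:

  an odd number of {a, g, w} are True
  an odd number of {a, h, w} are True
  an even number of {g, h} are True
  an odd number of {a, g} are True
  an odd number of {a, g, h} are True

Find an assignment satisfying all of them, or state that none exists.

w = False, g = False, h = False, a = True

{a, g, w}: 1 true → odd ✓
{a, h, w}: 1 true → odd ✓
{g, h}: 0 true → even ✓
{a, g}: 1 true → odd ✓
{a, g, h}: 1 true → odd ✓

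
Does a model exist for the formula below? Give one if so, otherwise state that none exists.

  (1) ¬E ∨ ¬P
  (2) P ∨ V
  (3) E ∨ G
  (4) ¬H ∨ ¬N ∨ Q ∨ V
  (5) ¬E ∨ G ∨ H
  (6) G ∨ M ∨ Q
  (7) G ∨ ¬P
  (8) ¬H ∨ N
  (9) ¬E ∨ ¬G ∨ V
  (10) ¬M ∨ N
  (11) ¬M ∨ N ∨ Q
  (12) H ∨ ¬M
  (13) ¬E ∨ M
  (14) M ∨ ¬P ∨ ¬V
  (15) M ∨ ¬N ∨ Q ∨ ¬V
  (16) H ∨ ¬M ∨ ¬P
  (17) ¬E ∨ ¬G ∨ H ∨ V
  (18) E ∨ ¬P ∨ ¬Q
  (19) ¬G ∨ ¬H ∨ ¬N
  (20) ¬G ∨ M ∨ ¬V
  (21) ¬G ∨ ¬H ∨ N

Q: True; V: True; H: True; P: False; N: True; G: False; E: True; M: True

Set Q = True.
Set V = True.
Try H = False:
  (H ∨ ¬M) forces M = False.
  (¬E ∨ M) forces E = False.
  (E ∨ G) forces G = True.
  clause (¬G ∨ M ∨ ¬V) is falsified — backtrack.
So H = True.
  then (¬H ∨ N) forces N = True.
  then (¬G ∨ ¬H ∨ ¬N) forces G = False.
  then (E ∨ G) forces E = True.
  then (G ∨ ¬P) forces P = False.
  then (¬E ∨ M) forces M = True.
All clauses satisfied.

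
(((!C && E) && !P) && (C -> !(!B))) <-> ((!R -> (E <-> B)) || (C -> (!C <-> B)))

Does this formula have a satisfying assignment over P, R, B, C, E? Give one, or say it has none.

P = False, R = True, B = False, C = False, E = True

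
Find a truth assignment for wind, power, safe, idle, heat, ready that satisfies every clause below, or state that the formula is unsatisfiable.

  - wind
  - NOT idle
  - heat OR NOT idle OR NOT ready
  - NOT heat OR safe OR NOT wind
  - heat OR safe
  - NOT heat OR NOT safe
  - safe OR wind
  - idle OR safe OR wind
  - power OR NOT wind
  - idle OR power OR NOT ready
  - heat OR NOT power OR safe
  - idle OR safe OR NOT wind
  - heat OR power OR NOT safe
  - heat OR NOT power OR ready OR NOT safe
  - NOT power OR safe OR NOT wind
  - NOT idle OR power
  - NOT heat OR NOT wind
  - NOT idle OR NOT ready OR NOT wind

Unit clause (wind) forces wind = True.
Unit clause (NOT idle) forces idle = False.
In (power OR NOT wind) only power is left, so power = True.
In (idle OR safe OR NOT wind) only safe is left, so safe = True.
In (NOT heat OR NOT wind) only NOT heat is left, so heat = False.
In (heat OR NOT power OR ready OR NOT safe) only ready is left, so ready = True.
All clauses satisfied.

wind = True, power = True, safe = True, idle = False, heat = False, ready = True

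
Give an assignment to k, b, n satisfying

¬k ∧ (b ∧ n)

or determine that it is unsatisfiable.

k = False; b = True; n = True

  ¬k = True
  b ∧ n = True
Both conjuncts True, so the formula holds.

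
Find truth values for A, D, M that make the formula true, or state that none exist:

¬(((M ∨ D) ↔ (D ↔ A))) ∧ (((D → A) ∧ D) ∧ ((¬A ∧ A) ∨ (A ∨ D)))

Unsatisfiable

Case D = True: the formula simplifies to ¬A ∧ A.
  A = True: the conjunct ¬A is False.
  A = False: the conjunct A is False.
Case D = False: the conjunct D is False.
Both cases fail — unsatisfiable.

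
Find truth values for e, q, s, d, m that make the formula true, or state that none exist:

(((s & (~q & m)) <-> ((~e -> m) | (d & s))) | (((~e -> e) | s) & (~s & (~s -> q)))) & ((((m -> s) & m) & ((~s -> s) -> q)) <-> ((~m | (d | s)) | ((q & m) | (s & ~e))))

No satisfying assignment exists.

Case m = True: the formula simplifies to ((s & ~q) | (((~e -> e) | s) & (~s & (~s -> q)))) & ((s & ((~s -> s) -> q)) <-> ((d | s) | (q | (s & ~e)))).
  s = True: simplifies to ~q & q.
    q = True: the conjunct ~q is False.
    q = False: the conjunct q is False.
  s = False: simplifies to ((~e -> e) & q) & ~((d | q)).
    q = True: the conjunct ~((d | q)) becomes ~((d | True)) = False.
    q = False: the conjunct q is False.
Case m = False: the conjunct (((m -> s) & m) & ((~s -> s) -> q)) <-> ((~m | (d | s)) | ((q & m) | (s & ~e))) becomes (False & ((~s -> s) -> q)) <-> (True | (s & ~e)) = False.
Both cases fail — unsatisfiable.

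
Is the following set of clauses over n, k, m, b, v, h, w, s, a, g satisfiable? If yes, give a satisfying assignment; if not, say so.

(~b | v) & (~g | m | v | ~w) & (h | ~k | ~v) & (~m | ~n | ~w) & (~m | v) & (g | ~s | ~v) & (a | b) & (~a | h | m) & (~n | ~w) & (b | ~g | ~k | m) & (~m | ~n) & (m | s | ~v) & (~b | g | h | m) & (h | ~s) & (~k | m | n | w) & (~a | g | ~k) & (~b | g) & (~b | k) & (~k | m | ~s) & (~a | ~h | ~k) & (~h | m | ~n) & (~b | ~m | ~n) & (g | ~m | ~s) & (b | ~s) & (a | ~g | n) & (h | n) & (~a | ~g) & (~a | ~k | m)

Set n = False.
  then (h | n) forces h = True.
Try k = True:
  (~a | ~h | ~k) forces a = False.
  (a | b) forces b = True.
  (~b | v) forces v = True.
  (~b | g) forces g = True.
  clause (a | ~g | n) is falsified — backtrack.
So k = False.
  then (~b | k) forces b = False.
  then (b | ~s) forces s = False.
  then (a | b) forces a = True.
  then (~a | ~g) forces g = False.
Set m = True.
  then (~m | v) forces v = True.
Set w = True.
All clauses satisfied.

n = False; k = False; m = True; b = False; v = True; h = True; w = True; s = False; a = True; g = False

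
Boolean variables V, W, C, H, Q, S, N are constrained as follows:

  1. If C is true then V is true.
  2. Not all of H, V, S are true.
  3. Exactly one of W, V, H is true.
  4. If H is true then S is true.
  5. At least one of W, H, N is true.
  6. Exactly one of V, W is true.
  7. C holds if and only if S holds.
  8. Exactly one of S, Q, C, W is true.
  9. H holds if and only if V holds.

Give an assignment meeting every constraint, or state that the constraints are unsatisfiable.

V: False; W: True; C: False; H: False; Q: False; S: False; N: True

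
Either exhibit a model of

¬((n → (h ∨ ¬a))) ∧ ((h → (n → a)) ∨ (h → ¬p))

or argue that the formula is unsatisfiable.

n = True, a = True, p = False, h = False

  ¬((n → (h ∨ ¬a))) = True
    n → (h ∨ ¬a) = False
      h ∨ ¬a = False
        ¬a = False
  (h → (n → a)) ∨ (h → ¬p) = True
    h → (n → a) = True
      n → a = True
    h → ¬p = True
      ¬p = True
Both conjuncts True, so the formula holds.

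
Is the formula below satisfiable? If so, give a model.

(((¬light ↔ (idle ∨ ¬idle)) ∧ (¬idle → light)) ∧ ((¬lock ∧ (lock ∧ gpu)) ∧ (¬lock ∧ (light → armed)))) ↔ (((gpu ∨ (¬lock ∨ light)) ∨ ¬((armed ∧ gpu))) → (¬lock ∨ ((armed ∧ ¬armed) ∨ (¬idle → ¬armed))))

light = True, armed = True, lock = True, gpu = True, idle = False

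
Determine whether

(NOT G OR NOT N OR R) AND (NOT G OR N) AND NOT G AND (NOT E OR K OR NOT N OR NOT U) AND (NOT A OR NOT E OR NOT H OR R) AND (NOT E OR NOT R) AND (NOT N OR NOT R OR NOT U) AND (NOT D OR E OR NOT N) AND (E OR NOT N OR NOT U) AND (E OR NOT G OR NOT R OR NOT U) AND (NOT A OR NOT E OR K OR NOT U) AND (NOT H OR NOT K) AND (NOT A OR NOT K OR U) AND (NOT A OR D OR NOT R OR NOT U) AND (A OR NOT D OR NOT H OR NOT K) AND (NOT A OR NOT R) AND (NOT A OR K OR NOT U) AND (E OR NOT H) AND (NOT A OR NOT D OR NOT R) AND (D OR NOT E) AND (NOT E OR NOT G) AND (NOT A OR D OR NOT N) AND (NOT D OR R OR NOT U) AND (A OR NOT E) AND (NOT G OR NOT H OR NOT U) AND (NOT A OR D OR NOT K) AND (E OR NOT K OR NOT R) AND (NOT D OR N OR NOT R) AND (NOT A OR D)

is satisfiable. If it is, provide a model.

Unit clause (NOT G) forces G = False.
Set R = True.
  then (NOT E OR NOT R) forces E = False.
  then (NOT A OR NOT R) forces A = False.
  then (E OR NOT H) forces H = False.
  then (E OR NOT K OR NOT R) forces K = False.
Set U = True.
  then (NOT N OR NOT R OR NOT U) forces N = False.
  then (NOT D OR N OR NOT R) forces D = False.
All clauses satisfied.

R: True, G: False, K: False, U: True, H: False, D: False, N: False, E: False, A: False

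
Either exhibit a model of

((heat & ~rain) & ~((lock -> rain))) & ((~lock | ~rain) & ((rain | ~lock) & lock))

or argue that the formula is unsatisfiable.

UNSATISFIABLE

Case rain = True: the conjunct ~rain is False.
Case rain = False: the formula simplifies to (heat & ~(~lock)) & (~lock & lock).
  lock = True: the conjunct ~lock is False.
  lock = False: the conjunct ~(~lock) becomes ~(~False) = False.
Both cases fail — unsatisfiable.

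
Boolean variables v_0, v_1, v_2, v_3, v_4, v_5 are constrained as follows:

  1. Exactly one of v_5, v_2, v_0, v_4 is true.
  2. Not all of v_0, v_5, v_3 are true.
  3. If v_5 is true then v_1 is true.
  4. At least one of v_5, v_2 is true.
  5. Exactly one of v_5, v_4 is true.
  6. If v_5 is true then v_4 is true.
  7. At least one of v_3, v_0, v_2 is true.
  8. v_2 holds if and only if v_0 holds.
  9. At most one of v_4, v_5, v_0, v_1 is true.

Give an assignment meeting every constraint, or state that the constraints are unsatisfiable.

Unsatisfiable — no assignment works.

Case v_4 = True:
  (1) with v_4=T forces v_5 = False.
  (1) with v_4=T forces v_2 = False.
  Constraint (4) is violated (v_5=F, v_2=F) — contradiction.
Case v_4 = False:
  (5) with v_4=F forces v_5 = True.
  Constraint (6) is violated (v_5=T, v_4=F) — contradiction.
Both cases fail — unsatisfiable.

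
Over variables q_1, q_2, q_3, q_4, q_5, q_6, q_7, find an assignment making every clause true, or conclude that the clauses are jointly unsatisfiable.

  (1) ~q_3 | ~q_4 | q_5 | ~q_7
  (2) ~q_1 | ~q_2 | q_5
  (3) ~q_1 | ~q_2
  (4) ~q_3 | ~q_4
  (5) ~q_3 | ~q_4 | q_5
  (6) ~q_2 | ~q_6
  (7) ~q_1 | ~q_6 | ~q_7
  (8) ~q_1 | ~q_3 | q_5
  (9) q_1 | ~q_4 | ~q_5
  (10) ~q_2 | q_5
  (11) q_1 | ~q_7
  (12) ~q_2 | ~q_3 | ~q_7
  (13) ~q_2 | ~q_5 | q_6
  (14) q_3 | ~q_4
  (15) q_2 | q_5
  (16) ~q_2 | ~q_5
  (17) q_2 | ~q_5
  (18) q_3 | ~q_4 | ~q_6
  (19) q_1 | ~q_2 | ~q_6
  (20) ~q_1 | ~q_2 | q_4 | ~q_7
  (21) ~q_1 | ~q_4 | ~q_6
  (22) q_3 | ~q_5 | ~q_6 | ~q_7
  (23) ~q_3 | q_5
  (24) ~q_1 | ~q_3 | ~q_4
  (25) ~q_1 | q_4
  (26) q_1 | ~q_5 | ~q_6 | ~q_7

The formula is unsatisfiable.

Case q_5 = True:
  (~q_2 | ~q_5) forces q_2 = False.
  Clause (q_2 | ~q_5) is falsified — contradiction.
Case q_5 = False:
  (~q_2 | q_5) forces q_2 = False.
  Clause (q_2 | q_5) is falsified — contradiction.
Both cases fail, so the formula is unsatisfiable.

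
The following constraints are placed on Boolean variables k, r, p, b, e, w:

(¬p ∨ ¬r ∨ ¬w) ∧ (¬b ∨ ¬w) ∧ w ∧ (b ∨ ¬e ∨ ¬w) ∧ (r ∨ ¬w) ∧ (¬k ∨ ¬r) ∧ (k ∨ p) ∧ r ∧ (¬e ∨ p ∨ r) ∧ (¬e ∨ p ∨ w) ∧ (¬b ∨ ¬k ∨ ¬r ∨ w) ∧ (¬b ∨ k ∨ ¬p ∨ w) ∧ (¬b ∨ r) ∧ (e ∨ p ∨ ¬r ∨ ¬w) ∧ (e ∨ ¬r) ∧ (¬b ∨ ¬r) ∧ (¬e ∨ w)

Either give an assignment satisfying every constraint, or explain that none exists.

No satisfying assignment exists.

Case w = True:
  (¬b ∨ ¬w) forces b = False.
  (b ∨ ¬e ∨ ¬w) forces e = False.
  (r ∨ ¬w) forces r = True.
  Clause (e ∨ ¬r) is falsified — contradiction.
Case w = False:
  Clause (w) is falsified — contradiction.
Both cases fail, so the formula is unsatisfiable.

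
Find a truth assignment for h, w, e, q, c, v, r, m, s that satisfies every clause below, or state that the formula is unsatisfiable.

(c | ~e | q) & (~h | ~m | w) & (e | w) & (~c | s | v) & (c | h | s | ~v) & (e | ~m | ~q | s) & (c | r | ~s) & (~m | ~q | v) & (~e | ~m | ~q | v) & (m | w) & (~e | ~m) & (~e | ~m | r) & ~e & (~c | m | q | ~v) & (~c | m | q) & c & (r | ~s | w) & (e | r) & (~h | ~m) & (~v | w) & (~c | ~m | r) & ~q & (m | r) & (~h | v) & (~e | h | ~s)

h=F; w=T; e=F; q=F; c=T; v=T; r=T; m=T; s=T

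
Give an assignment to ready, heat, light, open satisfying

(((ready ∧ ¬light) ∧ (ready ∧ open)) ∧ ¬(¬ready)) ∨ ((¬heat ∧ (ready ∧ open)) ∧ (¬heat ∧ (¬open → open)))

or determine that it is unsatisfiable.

ready: True, heat: False, light: True, open: True

  (((ready ∧ ¬light) ∧ (ready ∧ open)) ∧ ¬(¬ready)) ∨ ((¬heat ∧ (ready ∧ open)) ∧ (¬heat ∧ (¬open → open))) = True
    ((ready ∧ ¬light) ∧ (ready ∧ open)) ∧ ¬(¬ready) = False
      (ready ∧ ¬light) ∧ (ready ∧ open) = False
        ready ∧ ¬light = False
          ¬light = False
        ready ∧ open = True
      ¬(¬ready) = True
        ¬ready = False
    (¬heat ∧ (ready ∧ open)) ∧ (¬heat ∧ (¬open → open)) = True
      ¬heat ∧ (ready ∧ open) = True
        ¬heat = True
        ready ∧ open = True
      ¬heat ∧ (¬open → open) = True
        ¬heat = True
        ¬open → open = True
          ¬open = False
The formula evaluates to True.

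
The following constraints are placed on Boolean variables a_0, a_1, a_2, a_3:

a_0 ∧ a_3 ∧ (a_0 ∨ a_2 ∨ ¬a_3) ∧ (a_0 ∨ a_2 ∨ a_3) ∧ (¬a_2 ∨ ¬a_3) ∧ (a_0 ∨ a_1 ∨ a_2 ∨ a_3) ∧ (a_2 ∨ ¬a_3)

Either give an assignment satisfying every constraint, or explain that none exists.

Case a_0 = True:
  (a_3) forces a_3 = True.
  (¬a_2 ∨ ¬a_3) forces a_2 = False.
  Clause (a_2 ∨ ¬a_3) is falsified — contradiction.
Case a_0 = False:
  Clause (a_0) is falsified — contradiction.
Both cases fail, so the formula is unsatisfiable.

UNSATISFIABLE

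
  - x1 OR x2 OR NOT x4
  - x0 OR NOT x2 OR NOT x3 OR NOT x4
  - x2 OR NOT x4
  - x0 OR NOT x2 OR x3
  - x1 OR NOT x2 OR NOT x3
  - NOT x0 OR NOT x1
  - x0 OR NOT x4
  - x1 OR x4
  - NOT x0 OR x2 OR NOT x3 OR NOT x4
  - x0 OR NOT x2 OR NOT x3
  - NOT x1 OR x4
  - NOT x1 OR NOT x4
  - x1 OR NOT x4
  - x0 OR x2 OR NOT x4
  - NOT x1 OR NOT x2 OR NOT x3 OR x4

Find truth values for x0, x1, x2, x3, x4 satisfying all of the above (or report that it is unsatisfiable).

Case x1 = True:
  (NOT x0 OR NOT x1) forces x0 = False.
  (x0 OR NOT x4) forces x4 = False.
  Clause (NOT x1 OR x4) is falsified — contradiction.
Case x1 = False:
  (x1 OR x4) forces x4 = True.
  Clause (x1 OR NOT x4) is falsified — contradiction.
Both cases fail, so the formula is unsatisfiable.

Unsatisfiable — no assignment works.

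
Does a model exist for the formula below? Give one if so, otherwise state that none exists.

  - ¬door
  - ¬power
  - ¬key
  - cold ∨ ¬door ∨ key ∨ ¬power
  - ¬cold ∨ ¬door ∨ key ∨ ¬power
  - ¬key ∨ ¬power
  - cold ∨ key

key: False, door: False, cold: True, power: False

Unit clause (¬door) forces door = False.
Unit clause (¬power) forces power = False.
Unit clause (¬key) forces key = False.
In (cold ∨ key) only cold is left, so cold = True.
Check each clause:
  (¬door): ¬door holds.
  (¬power): ¬power holds.
  (¬key): ¬key holds.
  (cold ∨ ¬door ∨ key ∨ ¬power): cold holds.
  (¬cold ∨ ¬door ∨ key ∨ ¬power): ¬door holds.
  (¬key ∨ ¬power): ¬key holds.
  (cold ∨ key): cold holds.
All clauses satisfied.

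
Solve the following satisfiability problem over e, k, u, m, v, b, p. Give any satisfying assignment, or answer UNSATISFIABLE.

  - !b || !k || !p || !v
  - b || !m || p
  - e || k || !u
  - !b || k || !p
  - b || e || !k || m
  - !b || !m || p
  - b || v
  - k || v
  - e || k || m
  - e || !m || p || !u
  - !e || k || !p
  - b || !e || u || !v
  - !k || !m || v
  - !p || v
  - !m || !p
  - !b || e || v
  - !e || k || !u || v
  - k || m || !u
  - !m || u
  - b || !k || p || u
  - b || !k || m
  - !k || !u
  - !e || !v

Set e = False.
Try k = False:
  (e || k || !u) forces u = False.
  (k || v) forces v = True.
  (e || k || m) forces m = True.
  clause (!m || u) is falsified — backtrack.
So k = True.
  then (!k || !u) forces u = False.
  then (!m || u) forces m = False.
  then (b || !k || m) forces b = True.
  then (!b || e || v) forces v = True.
  then (!b || !k || !p || !v) forces p = False.
All clauses satisfied.

e=F; k=T; u=F; m=F; v=T; b=T; p=F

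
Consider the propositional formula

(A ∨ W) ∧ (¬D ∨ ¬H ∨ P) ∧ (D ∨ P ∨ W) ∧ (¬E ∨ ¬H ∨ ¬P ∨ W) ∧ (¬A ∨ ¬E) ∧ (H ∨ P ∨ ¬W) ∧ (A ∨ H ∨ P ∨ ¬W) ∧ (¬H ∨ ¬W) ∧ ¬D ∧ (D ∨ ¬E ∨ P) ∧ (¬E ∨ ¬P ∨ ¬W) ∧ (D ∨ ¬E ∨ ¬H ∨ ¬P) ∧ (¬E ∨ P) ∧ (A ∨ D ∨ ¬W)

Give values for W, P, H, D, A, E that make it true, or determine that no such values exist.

W=T; P=T; H=F; D=F; A=T; E=F

Unit clause (¬D) forces D = False.
Set W = True.
  then (¬H ∨ ¬W) forces H = False.
  then (A ∨ D ∨ ¬W) forces A = True.
  then (¬A ∨ ¬E) forces E = False.
  then (H ∨ P ∨ ¬W) forces P = True.
All clauses satisfied.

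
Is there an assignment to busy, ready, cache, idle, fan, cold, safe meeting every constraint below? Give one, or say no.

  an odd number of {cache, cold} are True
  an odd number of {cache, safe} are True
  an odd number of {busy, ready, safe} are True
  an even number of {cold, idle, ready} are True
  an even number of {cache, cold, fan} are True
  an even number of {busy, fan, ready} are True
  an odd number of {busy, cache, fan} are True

busy: True, ready: False, cache: True, idle: False, fan: True, cold: False, safe: False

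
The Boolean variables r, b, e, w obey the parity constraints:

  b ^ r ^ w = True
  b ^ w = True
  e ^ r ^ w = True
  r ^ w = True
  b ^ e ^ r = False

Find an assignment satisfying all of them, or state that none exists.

r=F, b=F, e=F, w=T

b ^ r ^ w = F ^ F ^ T = True ✓
b ^ w = F ^ T = True ✓
e ^ r ^ w = F ^ F ^ T = True ✓
r ^ w = F ^ T = True ✓
b ^ e ^ r = F ^ F ^ F = False ✓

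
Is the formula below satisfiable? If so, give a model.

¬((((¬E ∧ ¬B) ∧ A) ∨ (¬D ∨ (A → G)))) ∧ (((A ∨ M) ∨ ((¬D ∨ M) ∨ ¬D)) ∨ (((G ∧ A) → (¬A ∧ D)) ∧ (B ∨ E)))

E = True; A = True; B = False; G = False; D = True; M = False

  ¬((((¬E ∧ ¬B) ∧ A) ∨ (¬D ∨ (A → G)))) = True
    ((¬E ∧ ¬B) ∧ A) ∨ (¬D ∨ (A → G)) = False
      (¬E ∧ ¬B) ∧ A = False
        ¬E ∧ ¬B = False
          ¬E = False
          ¬B = True
      ¬D ∨ (A → G) = False
        ¬D = False
        A → G = False
  ((A ∨ M) ∨ ((¬D ∨ M) ∨ ¬D)) ∨ (((G ∧ A) → (¬A ∧ D)) ∧ (B ∨ E)) = True
    (A ∨ M) ∨ ((¬D ∨ M) ∨ ¬D) = True
      A ∨ M = True
      (¬D ∨ M) ∨ ¬D = False
        ¬D ∨ M = False
          ¬D = False
        ¬D = False
    ((G ∧ A) → (¬A ∧ D)) ∧ (B ∨ E) = True
      (G ∧ A) → (¬A ∧ D) = True
        G ∧ A = False
        ¬A ∧ D = False
          ¬A = False
      B ∨ E = True
Both conjuncts True, so the formula holds.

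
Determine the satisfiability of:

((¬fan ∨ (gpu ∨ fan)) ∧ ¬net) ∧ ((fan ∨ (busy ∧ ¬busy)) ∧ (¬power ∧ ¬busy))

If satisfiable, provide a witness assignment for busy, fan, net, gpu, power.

busy=F, fan=T, net=F, gpu=T, power=F

  (¬fan ∨ (gpu ∨ fan)) ∧ ¬net = True
    ¬fan ∨ (gpu ∨ fan) = True
      ¬fan = False
      gpu ∨ fan = True
    ¬net = True
  (fan ∨ (busy ∧ ¬busy)) ∧ (¬power ∧ ¬busy) = True
    fan ∨ (busy ∧ ¬busy) = True
      busy ∧ ¬busy = False
        ¬busy = True
    ¬power ∧ ¬busy = True
      ¬power = True
      ¬busy = True
Both conjuncts True, so the formula holds.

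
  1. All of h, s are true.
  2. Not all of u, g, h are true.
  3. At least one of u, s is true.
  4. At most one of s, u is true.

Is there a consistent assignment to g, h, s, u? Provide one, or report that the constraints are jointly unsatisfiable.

g = False, h = True, s = True, u = False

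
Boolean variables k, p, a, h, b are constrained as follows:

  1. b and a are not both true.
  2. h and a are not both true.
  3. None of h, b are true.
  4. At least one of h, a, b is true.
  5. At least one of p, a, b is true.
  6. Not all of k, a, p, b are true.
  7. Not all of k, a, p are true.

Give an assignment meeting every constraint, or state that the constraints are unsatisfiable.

k = True; p = False; a = True; h = False; b = False

  (1) b=F, a=T — not both ✓
  (2) h=F, a=T — not both ✓
  (3) {h, b}: 0 true — none ✓
  (4) {h, a, b}: 1 true — at least one ✓
  (5) {p, a, b}: 1 true — at least one ✓
  (6) {k, a, p, b}: 2/4 true — not all ✓
  (7) {k, a, p}: 2/3 true — not all ✓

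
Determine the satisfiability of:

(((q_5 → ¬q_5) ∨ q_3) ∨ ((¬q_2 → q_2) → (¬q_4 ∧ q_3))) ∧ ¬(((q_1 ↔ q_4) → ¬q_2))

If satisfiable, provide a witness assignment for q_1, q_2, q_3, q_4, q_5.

q_1: True, q_2: True, q_3: True, q_4: True, q_5: False

  ((q_5 → ¬q_5) ∨ q_3) ∨ ((¬q_2 → q_2) → (¬q_4 ∧ q_3)) = True
    (q_5 → ¬q_5) ∨ q_3 = True
      q_5 → ¬q_5 = True
        ¬q_5 = True
    (¬q_2 → q_2) → (¬q_4 ∧ q_3) = False
      ¬q_2 → q_2 = True
        ¬q_2 = False
      ¬q_4 ∧ q_3 = False
        ¬q_4 = False
  ¬(((q_1 ↔ q_4) → ¬q_2)) = True
    (q_1 ↔ q_4) → ¬q_2 = False
      q_1 ↔ q_4 = True
      ¬q_2 = False
Both conjuncts True, so the formula holds.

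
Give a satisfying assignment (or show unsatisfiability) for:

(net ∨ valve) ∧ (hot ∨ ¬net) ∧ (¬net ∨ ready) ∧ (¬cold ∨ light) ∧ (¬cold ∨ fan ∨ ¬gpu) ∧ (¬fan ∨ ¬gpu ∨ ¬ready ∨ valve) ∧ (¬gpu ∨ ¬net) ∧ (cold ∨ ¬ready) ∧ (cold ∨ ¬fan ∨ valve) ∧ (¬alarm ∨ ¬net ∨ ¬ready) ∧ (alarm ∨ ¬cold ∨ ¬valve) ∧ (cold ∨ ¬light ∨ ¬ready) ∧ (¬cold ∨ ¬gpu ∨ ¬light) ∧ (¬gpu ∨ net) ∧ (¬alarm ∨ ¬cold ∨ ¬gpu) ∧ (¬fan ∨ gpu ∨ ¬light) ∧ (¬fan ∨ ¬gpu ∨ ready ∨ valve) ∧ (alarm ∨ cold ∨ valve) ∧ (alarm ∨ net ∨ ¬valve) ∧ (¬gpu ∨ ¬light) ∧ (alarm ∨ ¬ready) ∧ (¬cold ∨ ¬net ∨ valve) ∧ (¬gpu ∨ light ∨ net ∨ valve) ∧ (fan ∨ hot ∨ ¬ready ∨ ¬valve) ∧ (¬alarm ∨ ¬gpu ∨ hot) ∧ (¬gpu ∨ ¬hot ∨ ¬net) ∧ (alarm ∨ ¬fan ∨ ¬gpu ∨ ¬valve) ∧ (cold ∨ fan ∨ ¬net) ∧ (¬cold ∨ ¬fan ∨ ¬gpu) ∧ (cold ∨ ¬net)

Set alarm = True.
Set cold = False.
  then (cold ∨ ¬ready) forces ready = False.
  then (cold ∨ ¬net) forces net = False.
  then (net ∨ valve) forces valve = True.
  then (¬gpu ∨ net) forces gpu = False.
Set fan = False.
Set hot = False.
Set light = True.
All clauses satisfied.

alarm=T, cold=F, ready=F, net=F, fan=F, hot=F, valve=T, gpu=F, light=T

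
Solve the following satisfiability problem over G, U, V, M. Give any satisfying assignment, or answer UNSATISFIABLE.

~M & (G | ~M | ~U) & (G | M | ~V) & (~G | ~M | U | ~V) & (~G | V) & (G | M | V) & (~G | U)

Unit clause (~M) forces M = False.
Set G = True.
  then (~G | V) forces V = True.
  then (~G | U) forces U = True.
All clauses satisfied.

G = True, U = True, V = True, M = False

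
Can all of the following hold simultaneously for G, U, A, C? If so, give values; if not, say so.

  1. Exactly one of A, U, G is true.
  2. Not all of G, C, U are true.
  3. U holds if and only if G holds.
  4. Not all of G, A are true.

G=F; U=F; A=T; C=T

  (1) {A, U, G}: 1 true — exactly one ✓
  (2) {G, C, U}: 1/3 true — not all ✓
  (3) U=F, G=F — same ✓
  (4) {G, A}: 1/2 true — not all ✓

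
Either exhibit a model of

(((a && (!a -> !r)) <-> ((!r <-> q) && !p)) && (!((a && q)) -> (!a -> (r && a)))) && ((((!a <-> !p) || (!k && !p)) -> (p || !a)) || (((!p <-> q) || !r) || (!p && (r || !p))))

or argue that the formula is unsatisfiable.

p=F, r=F, q=T, k=F, a=T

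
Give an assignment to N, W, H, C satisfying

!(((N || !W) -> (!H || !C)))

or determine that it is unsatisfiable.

N = True, W = True, H = True, C = True

  !(((N || !W) -> (!H || !C))) = True
    (N || !W) -> (!H || !C) = False
      N || !W = True
        !W = False
      !H || !C = False
        !H = False
        !C = False
The formula evaluates to True.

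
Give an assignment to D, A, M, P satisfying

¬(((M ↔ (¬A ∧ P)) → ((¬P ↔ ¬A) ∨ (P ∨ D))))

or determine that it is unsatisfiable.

D = False; A = True; M = False; P = False

  ¬(((M ↔ (¬A ∧ P)) → ((¬P ↔ ¬A) ∨ (P ∨ D)))) = True
    (M ↔ (¬A ∧ P)) → ((¬P ↔ ¬A) ∨ (P ∨ D)) = False
      M ↔ (¬A ∧ P) = True
        ¬A ∧ P = False
          ¬A = False
      (¬P ↔ ¬A) ∨ (P ∨ D) = False
        ¬P ↔ ¬A = False
          ¬P = True
          ¬A = False
        P ∨ D = False
The formula evaluates to True.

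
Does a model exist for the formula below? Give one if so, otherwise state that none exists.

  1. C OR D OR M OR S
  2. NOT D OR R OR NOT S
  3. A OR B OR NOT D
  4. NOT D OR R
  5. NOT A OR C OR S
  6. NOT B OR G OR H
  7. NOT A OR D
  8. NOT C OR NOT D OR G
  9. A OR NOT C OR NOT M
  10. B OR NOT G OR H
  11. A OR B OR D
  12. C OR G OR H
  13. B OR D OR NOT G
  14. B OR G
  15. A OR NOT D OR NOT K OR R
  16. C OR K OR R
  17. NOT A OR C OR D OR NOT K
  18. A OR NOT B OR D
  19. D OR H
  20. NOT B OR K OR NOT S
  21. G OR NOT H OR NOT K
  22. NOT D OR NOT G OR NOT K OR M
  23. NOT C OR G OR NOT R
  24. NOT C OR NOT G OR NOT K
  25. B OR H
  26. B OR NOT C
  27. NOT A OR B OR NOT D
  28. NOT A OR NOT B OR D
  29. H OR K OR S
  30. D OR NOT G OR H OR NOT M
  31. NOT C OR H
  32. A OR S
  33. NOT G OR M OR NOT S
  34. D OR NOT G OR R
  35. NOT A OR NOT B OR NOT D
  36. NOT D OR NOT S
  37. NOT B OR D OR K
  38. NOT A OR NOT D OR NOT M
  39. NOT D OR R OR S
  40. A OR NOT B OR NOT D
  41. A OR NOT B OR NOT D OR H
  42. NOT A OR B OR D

Case A = True:
  (NOT A OR D) forces D = True.
  (NOT D OR R) forces R = True.
  (NOT A OR B OR NOT D) forces B = True.
  Clause (NOT A OR NOT B OR NOT D) is falsified — contradiction.
Case A = False:
  (A OR S) forces S = True.
  (NOT D OR NOT S) forces D = False.
  (A OR B OR D) forces B = True.
  Clause (A OR NOT B OR D) is falsified — contradiction.
Both cases fail, so the formula is unsatisfiable.

No satisfying assignment exists.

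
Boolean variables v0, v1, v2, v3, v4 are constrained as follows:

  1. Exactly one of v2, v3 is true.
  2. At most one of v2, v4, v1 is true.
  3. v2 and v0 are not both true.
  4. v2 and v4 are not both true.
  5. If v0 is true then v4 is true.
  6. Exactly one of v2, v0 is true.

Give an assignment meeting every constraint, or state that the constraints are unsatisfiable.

v0 = True, v1 = False, v2 = False, v3 = True, v4 = True

  (1) {v2, v3}: 1 true — exactly one ✓
  (2) {v2, v4, v1}: 1 true — at most one ✓
  (3) v2=F, v0=T — not both ✓
  (4) v2=F, v4=T — not both ✓
  (5) v0=T ⇒ v4: T ✓
  (6) {v2, v0}: 1 true — exactly one ✓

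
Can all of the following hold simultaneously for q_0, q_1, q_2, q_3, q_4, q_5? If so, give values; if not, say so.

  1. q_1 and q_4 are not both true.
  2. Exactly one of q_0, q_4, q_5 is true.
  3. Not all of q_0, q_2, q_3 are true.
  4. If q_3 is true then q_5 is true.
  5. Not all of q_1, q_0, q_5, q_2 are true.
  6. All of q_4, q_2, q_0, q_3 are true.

Case q_0 = True:
  (2) with q_0=T forces q_4 = False.
  Constraint (6) is violated (q_4=F) — contradiction.
Case q_0 = False:
  Constraint (6) is violated (q_0=F) — contradiction.
Both cases fail — unsatisfiable.

UNSATISFIABLE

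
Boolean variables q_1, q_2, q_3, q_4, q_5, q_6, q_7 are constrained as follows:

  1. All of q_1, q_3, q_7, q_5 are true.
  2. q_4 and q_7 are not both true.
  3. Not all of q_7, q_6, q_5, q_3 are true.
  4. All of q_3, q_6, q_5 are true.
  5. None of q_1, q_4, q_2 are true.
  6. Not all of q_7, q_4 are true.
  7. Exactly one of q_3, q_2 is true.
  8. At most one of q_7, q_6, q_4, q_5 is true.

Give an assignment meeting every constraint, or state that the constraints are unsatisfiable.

Unsatisfiable — no assignment works.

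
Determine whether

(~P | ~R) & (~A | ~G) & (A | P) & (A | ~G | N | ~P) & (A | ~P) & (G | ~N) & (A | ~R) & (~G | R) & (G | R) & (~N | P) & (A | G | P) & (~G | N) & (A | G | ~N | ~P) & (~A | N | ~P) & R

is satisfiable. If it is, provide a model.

Unit clause (R) forces R = True.
In (~P | ~R) only ~P is left, so P = False.
In (A | P) only A is left, so A = True.
In (~N | P) only ~N is left, so N = False.
In (~G | N) only ~G is left, so G = False.
All clauses satisfied.

A = True; N = False; G = False; P = False; R = True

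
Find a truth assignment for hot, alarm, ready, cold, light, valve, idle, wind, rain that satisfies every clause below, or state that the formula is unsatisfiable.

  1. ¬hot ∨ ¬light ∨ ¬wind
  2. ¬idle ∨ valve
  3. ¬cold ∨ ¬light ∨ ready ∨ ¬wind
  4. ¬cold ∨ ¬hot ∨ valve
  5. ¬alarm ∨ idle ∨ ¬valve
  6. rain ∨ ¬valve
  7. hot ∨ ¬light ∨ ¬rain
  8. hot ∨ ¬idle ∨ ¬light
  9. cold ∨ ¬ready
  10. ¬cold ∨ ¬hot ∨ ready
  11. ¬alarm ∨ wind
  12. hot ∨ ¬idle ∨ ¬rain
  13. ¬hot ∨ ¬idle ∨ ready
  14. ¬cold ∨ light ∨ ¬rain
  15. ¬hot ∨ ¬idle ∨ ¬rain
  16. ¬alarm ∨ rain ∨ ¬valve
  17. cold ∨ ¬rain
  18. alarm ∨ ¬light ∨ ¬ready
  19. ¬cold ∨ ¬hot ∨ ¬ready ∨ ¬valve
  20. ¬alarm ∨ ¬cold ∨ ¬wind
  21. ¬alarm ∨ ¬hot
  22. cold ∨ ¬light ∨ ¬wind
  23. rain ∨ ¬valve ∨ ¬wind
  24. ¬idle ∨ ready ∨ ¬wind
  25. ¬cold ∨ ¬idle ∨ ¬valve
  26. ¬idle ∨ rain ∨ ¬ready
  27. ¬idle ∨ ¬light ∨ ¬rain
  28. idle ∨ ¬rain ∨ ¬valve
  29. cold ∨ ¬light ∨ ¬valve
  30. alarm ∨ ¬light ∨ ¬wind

Set hot = False.
Set alarm = False.
Set ready = False.
Set cold = True.
Set light = True.
  then (¬cold ∨ ¬light ∨ ready ∨ ¬wind) forces wind = False.
  then (hot ∨ ¬light ∨ ¬rain) forces rain = False.
  then (hot ∨ ¬idle ∨ ¬light) forces idle = False.
  then (rain ∨ ¬valve) forces valve = False.
All clauses satisfied.

hot = False, alarm = False, ready = False, cold = True, light = True, valve = False, idle = False, wind = False, rain = False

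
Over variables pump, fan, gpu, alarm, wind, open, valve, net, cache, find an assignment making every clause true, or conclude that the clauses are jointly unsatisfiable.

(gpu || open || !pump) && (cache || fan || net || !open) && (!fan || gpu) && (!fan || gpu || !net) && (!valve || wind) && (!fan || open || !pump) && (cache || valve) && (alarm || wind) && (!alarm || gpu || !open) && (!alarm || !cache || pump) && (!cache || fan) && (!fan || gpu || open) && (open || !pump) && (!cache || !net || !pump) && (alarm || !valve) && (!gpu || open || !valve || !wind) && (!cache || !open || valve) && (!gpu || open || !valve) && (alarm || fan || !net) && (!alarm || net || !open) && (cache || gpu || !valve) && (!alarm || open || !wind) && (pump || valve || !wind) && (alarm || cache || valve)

Set pump = False.
Set fan = False.
  then (!cache || fan) forces cache = False.
  then (cache || valve) forces valve = True.
  then (alarm || !valve) forces alarm = True.
  then (cache || gpu || !valve) forces gpu = True.
  then (!valve || wind) forces wind = True.
  then (!gpu || open || !valve || !wind) forces open = True.
  then (!alarm || net || !open) forces net = True.
All clauses satisfied.

pump = False, fan = False, gpu = True, alarm = True, wind = True, open = True, valve = True, net = True, cache = False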